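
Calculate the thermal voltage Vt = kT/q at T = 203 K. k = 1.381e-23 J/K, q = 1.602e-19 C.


Step 1: kT = 1.381e-23 * 203 = 2.80343e-21 J
Step 2: Vt = kT/q = 2.80343e-21 / 1.602e-19
Step 3: Vt = 0.0175 V

0.0175


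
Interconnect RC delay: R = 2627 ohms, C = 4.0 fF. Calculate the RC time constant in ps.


Step 1: tau = R * C
Step 2: tau = 2627 * 4.0 fF = 2627 * 4.0e-15 F
Step 3: tau = 1.0508e-11 s = 10.508 ps

10.508


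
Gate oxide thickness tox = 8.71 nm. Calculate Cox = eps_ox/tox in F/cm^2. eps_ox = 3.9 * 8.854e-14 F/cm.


Step 1: eps_ox = 3.9 * 8.854e-14 = 3.45306e-13 F/cm
Step 2: tox in cm = 8.71 nm * 1e-7 = 8.7100e-07 cm
Step 3: Cox = 3.45306e-13 / 8.7100e-07 = 3.96e-07 F/cm^2

3.96e-07


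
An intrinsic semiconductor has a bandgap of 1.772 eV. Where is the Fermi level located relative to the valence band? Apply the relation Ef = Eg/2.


Step 1: For an intrinsic semiconductor, the Fermi level sits at midgap.
Step 2: Ef = Eg / 2 = 1.772 / 2 = 0.886 eV

0.886


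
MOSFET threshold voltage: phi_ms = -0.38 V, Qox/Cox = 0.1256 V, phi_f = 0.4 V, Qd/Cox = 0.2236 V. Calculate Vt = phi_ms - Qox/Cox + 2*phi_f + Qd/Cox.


Step 1: Vt = phi_ms - Qox/Cox + 2*phi_f + Qd/Cox
Step 2: Vt = -0.38 - 0.1256 + 2*0.4 + 0.2236
Step 3: Vt = -0.38 - 0.1256 + 0.8 + 0.2236
Step 4: Vt = 0.518 V

0.518


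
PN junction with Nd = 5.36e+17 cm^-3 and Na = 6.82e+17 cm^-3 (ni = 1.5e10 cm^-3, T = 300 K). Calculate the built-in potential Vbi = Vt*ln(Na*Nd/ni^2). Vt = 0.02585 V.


Step 1: Compute Na*Nd/ni^2 = 6.82e+17 * 5.36e+17 / (1.5e10)^2 = 1.6247e+15
Step 2: ln(1.6247e+15) = 35.0241
Step 3: Vbi = 0.02585 * 35.0241 = 0.905 V

0.905


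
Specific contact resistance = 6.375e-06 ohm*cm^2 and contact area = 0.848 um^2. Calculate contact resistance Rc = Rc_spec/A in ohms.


Step 1: Convert area to cm^2: 0.848 um^2 = 8.4800e-09 cm^2
Step 2: Rc = Rc_spec / A = 6.375e-06 / 8.4800e-09
Step 3: Rc = 7.52e+02 ohms

7.52e+02


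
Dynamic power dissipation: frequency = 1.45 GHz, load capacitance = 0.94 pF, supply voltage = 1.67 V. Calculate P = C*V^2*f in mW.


Step 1: V^2 = 1.67^2 = 2.7889 V^2
Step 2: P = C*V^2*f = 0.94e-12 F * 2.7889 * 1.45e9 Hz
Step 3: P = 3.8012707e-03 W
Step 4: P = 3.801 mW

3.801


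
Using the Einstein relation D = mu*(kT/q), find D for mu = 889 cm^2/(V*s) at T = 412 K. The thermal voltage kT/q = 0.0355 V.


Step 1: D = mu * (kT/q)
Step 2: D = 889 * 0.0355
Step 3: D = 31.56 cm^2/s

31.56


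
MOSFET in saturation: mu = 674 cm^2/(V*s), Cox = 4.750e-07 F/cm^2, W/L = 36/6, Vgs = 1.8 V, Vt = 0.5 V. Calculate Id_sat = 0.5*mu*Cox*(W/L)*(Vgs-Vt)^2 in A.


Step 1: Overdrive voltage Vov = Vgs - Vt = 1.8 - 0.5 = 1.3 V
Step 2: W/L = 36/6 = 6
Step 3: Id = 0.5 * 674 * 4.750e-07 * 6 * 1.3^2
Step 4: Id = 1.62e-03 A

1.62e-03


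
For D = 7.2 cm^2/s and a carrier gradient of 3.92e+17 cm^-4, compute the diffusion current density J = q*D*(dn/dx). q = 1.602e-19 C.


Step 1: J = q * D * (dn/dx)
Step 2: J = 1.602e-19 * 7.2 * 3.92e+17
Step 3: J = 4.52e-01 A/cm^2

4.52e-01


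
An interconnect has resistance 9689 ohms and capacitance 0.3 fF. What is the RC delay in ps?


Step 1: tau = R * C
Step 2: tau = 9689 * 0.3 fF = 9689 * 3.0e-16 F
Step 3: tau = 2.9067e-12 s = 2.9067 ps

2.9067


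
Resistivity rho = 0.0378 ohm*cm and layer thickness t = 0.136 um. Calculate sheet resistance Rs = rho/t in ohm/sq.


Step 1: Convert thickness to cm: t = 0.136 um = 1.3600e-05 cm
Step 2: Rs = rho / t = 0.0378 / 1.3600e-05
Step 3: Rs = 2779.4 ohm/sq

2779.4


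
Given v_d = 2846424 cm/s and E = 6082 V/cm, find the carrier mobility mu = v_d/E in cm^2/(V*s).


Step 1: mu = v_d / E
Step 2: mu = 2846424 / 6082
Step 3: mu = 468.01 cm^2/(V*s)

468.01


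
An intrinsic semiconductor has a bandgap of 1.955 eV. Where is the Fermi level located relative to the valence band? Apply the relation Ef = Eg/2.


Step 1: For an intrinsic semiconductor, the Fermi level sits at midgap.
Step 2: Ef = Eg / 2 = 1.955 / 2 = 0.9775 eV

0.9775


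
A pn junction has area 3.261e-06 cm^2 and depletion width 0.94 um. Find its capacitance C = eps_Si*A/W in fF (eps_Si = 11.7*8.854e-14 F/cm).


Step 1: eps_Si = 11.7 * 8.854e-14 = 1.035918e-12 F/cm
Step 2: W in cm = 0.94 * 1e-4 = 9.40e-05 cm
Step 3: C = 1.035918e-12 * 3.261e-06 / 9.40e-05 = 3.593754e-14 F
Step 4: C = 35.94 fF

35.94


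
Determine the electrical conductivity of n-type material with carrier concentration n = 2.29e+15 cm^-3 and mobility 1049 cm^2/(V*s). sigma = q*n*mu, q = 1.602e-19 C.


Step 1: sigma = q * n * mu
Step 2: sigma = 1.602e-19 * 2.29e+15 * 1049
Step 3: sigma = 3.848e-01 S/cm

3.848e-01


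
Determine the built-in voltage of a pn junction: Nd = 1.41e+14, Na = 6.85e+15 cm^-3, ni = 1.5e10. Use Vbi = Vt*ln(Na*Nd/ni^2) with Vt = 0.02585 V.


Step 1: Compute Na*Nd/ni^2 = 6.85e+15 * 1.41e+14 / (1.5e10)^2 = 4.2927e+09
Step 2: ln(4.2927e+09) = 22.1802
Step 3: Vbi = 0.02585 * 22.1802 = 0.573 V

0.573


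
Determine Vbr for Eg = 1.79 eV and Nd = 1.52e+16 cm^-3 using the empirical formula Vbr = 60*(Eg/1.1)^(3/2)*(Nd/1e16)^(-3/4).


Step 1: Eg/1.1 = 1.79/1.1 = 1.627273
Step 2: (Eg/1.1)^1.5 = 1.627273^1.5 = 2.075824
Step 3: (Nd/1e16)^(-0.75) = (1.52)^(-0.75) = 0.730495
Step 4: Vbr = 60 * 2.075824 * 0.730495 = 91.0 V

91.0


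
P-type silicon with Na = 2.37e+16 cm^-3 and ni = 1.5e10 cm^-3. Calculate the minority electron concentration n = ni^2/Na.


Step 1: Majority hole concentration p ≈ Na = 2.37e+16 cm^-3
Step 2: n = ni^2 / Na = (1.5e10)^2 / 2.37e+16
Step 3: n = 9.49e+03 cm^-3

9.49e+03


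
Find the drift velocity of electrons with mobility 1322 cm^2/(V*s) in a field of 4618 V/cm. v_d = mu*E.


Step 1: v_d = mu * E
Step 2: v_d = 1322 * 4618 = 6104996
Step 3: v_d = 6.10e+06 cm/s

6.10e+06


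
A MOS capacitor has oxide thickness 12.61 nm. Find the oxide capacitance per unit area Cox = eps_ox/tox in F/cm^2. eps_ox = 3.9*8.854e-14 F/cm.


Step 1: eps_ox = 3.9 * 8.854e-14 = 3.45306e-13 F/cm
Step 2: tox in cm = 12.61 nm * 1e-7 = 1.2610e-06 cm
Step 3: Cox = 3.45306e-13 / 1.2610e-06 = 2.74e-07 F/cm^2

2.74e-07


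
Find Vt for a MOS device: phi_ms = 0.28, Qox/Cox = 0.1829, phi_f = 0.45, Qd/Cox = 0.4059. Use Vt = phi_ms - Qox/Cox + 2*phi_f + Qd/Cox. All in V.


Step 1: Vt = phi_ms - Qox/Cox + 2*phi_f + Qd/Cox
Step 2: Vt = 0.28 - 0.1829 + 2*0.45 + 0.4059
Step 3: Vt = 0.28 - 0.1829 + 0.9 + 0.4059
Step 4: Vt = 1.403 V

1.403


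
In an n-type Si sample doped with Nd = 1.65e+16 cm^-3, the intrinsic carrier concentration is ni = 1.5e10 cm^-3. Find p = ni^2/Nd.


Step 1: Since Nd >> ni, n ≈ Nd = 1.65e+16 cm^-3
Step 2: p = ni^2 / n = (1.5e10)^2 / 1.65e+16
Step 3: p = 2.25e20 / 1.65e+16 = 1.36e+04 cm^-3

1.36e+04


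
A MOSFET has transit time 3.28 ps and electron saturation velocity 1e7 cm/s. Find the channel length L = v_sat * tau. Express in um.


Step 1: tau in seconds = 3.28 ps * 1e-12 = 3.2800e-12 s
Step 2: L = v_sat * tau = 1e7 * 3.2800e-12 = 3.2800e-05 cm
Step 3: L in um = 3.2800e-05 * 1e4 = 0.328 um

0.328


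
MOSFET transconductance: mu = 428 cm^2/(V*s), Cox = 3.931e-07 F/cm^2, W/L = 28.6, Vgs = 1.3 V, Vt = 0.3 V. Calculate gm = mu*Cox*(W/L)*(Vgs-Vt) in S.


Step 1: Vov = Vgs - Vt = 1.3 - 0.3 = 1.0 V
Step 2: gm = mu * Cox * (W/L) * Vov
Step 3: gm = 428 * 3.931e-07 * 28.6 * 1.0 = 4.81e-03 S

4.81e-03


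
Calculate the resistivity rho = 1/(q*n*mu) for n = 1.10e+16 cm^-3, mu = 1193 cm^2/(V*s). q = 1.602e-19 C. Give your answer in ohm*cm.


Step 1: sigma = q * n * mu = 1.602e-19 * 1.10e+16 * 1193 = 2.10230e+00 S/cm
Step 2: rho = 1 / sigma = 1 / 2.10230e+00 = 0.4757 ohm*cm

0.4757


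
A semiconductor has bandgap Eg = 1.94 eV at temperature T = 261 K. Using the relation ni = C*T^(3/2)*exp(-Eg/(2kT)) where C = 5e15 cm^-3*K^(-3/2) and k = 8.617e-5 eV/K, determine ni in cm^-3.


Step 1: Compute kT = 8.617e-5 * 261 = 0.02249037 eV
Step 2: Exponent = -Eg/(2kT) = -1.94/(2*0.02249037) = -43.12957
Step 3: T^(3/2) = 261^1.5 = 4216.58
Step 4: ni = 5e15 * 4216.58 * exp(-43.12957) = 3.92e+00 cm^-3

3.92e+00


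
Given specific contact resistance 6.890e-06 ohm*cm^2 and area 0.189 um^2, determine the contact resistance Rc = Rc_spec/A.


Step 1: Convert area to cm^2: 0.189 um^2 = 1.8900e-09 cm^2
Step 2: Rc = Rc_spec / A = 6.890e-06 / 1.8900e-09
Step 3: Rc = 3.65e+03 ohms

3.65e+03


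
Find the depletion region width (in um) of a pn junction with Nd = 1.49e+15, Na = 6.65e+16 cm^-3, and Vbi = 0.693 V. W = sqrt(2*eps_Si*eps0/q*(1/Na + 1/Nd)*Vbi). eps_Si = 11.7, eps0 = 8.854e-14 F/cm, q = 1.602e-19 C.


Step 1: 1/Na + 1/Nd = 1/6.65e+16 + 1/1.49e+15 = 6.86179e-16
Step 2: 2*eps*eps0/q = 2*11.7*8.854e-14/1.602e-19 = 1.293281e+07
Step 3: W^2 = 1.293281e+07 * 6.86179e-16 * 0.693 = 6.14984e-09
Step 4: W = sqrt(6.14984e-09) = 7.842e-05 cm = 0.7842 um

0.7842


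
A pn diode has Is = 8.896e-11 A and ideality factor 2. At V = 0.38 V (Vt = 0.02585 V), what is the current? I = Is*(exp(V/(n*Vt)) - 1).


Step 1: V/(n*Vt) = 0.38/(2*0.02585) = 7.3501
Step 2: exp(7.3501) = 1.5564e+03
Step 3: I = 8.896e-11 * (1.5564e+03 - 1) = 1.38e-07 A

1.38e-07


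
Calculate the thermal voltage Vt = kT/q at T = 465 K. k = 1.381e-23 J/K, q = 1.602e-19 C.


Step 1: kT = 1.381e-23 * 465 = 6.42165e-21 J
Step 2: Vt = kT/q = 6.42165e-21 / 1.602e-19
Step 3: Vt = 0.04009 V

0.04009


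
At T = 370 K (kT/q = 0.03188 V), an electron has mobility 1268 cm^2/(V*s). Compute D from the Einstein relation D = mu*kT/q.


Step 1: D = mu * (kT/q)
Step 2: D = 1268 * 0.03188
Step 3: D = 40.42 cm^2/s

40.42


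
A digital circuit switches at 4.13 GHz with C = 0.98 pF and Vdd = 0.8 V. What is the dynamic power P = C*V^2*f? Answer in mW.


Step 1: V^2 = 0.8^2 = 0.64 V^2
Step 2: P = C*V^2*f = 0.98e-12 F * 0.64 * 4.13e9 Hz
Step 3: P = 2.590336e-03 W
Step 4: P = 2.59 mW

2.59


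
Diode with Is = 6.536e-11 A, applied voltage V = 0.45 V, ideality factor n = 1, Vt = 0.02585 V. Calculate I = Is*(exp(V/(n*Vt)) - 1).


Step 1: V/(n*Vt) = 0.45/(1*0.02585) = 17.4081
Step 2: exp(17.4081) = 3.6328e+07
Step 3: I = 6.536e-11 * (3.6328e+07 - 1) = 2.37e-03 A

2.37e-03


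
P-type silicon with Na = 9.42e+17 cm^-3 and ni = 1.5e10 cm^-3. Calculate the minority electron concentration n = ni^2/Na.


Step 1: Majority hole concentration p ≈ Na = 9.42e+17 cm^-3
Step 2: n = ni^2 / Na = (1.5e10)^2 / 9.42e+17
Step 3: n = 2.39e+02 cm^-3

2.39e+02


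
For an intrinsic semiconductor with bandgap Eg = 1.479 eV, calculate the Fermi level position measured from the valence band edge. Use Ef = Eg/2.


Step 1: For an intrinsic semiconductor, the Fermi level sits at midgap.
Step 2: Ef = Eg / 2 = 1.479 / 2 = 0.7395 eV

0.7395


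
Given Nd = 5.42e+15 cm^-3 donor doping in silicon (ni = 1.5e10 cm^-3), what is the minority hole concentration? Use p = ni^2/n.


Step 1: Since Nd >> ni, n ≈ Nd = 5.42e+15 cm^-3
Step 2: p = ni^2 / n = (1.5e10)^2 / 5.42e+15
Step 3: p = 2.25e20 / 5.42e+15 = 4.15e+04 cm^-3

4.15e+04


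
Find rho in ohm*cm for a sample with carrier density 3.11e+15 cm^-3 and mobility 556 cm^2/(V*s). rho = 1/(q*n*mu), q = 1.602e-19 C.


Step 1: sigma = q * n * mu = 1.602e-19 * 3.11e+15 * 556 = 2.77011e-01 S/cm
Step 2: rho = 1 / sigma = 1 / 2.77011e-01 = 3.61 ohm*cm

3.61


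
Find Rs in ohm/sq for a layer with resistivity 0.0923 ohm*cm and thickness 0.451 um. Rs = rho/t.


Step 1: Convert thickness to cm: t = 0.451 um = 4.5100e-05 cm
Step 2: Rs = rho / t = 0.0923 / 4.5100e-05
Step 3: Rs = 2046.6 ohm/sq

2046.6


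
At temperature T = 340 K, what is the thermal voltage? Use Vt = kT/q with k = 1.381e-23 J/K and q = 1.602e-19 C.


Step 1: kT = 1.381e-23 * 340 = 4.6954e-21 J
Step 2: Vt = kT/q = 4.6954e-21 / 1.602e-19
Step 3: Vt = 0.02931 V

0.02931


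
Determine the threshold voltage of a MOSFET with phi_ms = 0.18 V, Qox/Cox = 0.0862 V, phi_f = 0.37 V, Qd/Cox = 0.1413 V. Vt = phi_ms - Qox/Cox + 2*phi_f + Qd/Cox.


Step 1: Vt = phi_ms - Qox/Cox + 2*phi_f + Qd/Cox
Step 2: Vt = 0.18 - 0.0862 + 2*0.37 + 0.1413
Step 3: Vt = 0.18 - 0.0862 + 0.74 + 0.1413
Step 4: Vt = 0.9751 V

0.9751


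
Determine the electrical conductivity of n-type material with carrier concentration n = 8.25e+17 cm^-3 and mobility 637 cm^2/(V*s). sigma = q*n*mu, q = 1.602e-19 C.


Step 1: sigma = q * n * mu
Step 2: sigma = 1.602e-19 * 8.25e+17 * 637
Step 3: sigma = 8.419e+01 S/cm

8.419e+01


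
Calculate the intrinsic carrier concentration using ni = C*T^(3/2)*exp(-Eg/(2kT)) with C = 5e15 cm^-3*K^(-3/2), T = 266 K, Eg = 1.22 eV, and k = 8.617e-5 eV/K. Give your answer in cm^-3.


Step 1: Compute kT = 8.617e-5 * 266 = 0.02292122 eV
Step 2: Exponent = -Eg/(2kT) = -1.22/(2*0.02292122) = -26.61289
Step 3: T^(3/2) = 266^1.5 = 4338.33
Step 4: ni = 5e15 * 4338.33 * exp(-26.61289) = 6.00e+07 cm^-3

6.00e+07


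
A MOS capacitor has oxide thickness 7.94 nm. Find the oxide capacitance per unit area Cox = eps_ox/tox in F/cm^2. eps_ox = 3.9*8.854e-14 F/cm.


Step 1: eps_ox = 3.9 * 8.854e-14 = 3.45306e-13 F/cm
Step 2: tox in cm = 7.94 nm * 1e-7 = 7.9400e-07 cm
Step 3: Cox = 3.45306e-13 / 7.9400e-07 = 4.35e-07 F/cm^2

4.35e-07


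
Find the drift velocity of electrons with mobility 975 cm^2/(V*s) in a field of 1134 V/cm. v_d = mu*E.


Step 1: v_d = mu * E
Step 2: v_d = 975 * 1134 = 1105650
Step 3: v_d = 1.11e+06 cm/s

1.11e+06


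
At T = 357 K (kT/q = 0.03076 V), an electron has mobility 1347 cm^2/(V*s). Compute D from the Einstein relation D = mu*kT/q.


Step 1: D = mu * (kT/q)
Step 2: D = 1347 * 0.03076
Step 3: D = 41.43 cm^2/s

41.43


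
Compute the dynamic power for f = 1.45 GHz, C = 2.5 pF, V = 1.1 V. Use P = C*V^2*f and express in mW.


Step 1: V^2 = 1.1^2 = 1.21 V^2
Step 2: P = C*V^2*f = 2.5e-12 F * 1.21 * 1.45e9 Hz
Step 3: P = 4.38625e-03 W
Step 4: P = 4.386 mW

4.386


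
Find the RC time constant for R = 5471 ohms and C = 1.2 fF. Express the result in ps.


Step 1: tau = R * C
Step 2: tau = 5471 * 1.2 fF = 5471 * 1.2e-15 F
Step 3: tau = 6.5652e-12 s = 6.5652 ps

6.5652


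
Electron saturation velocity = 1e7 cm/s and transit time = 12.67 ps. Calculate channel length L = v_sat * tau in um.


Step 1: tau in seconds = 12.67 ps * 1e-12 = 1.2670e-11 s
Step 2: L = v_sat * tau = 1e7 * 1.2670e-11 = 1.2670e-04 cm
Step 3: L in um = 1.2670e-04 * 1e4 = 1.267 um

1.267


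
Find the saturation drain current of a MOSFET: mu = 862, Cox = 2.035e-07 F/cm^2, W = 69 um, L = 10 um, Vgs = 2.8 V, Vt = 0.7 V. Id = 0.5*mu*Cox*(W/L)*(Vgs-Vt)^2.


Step 1: Overdrive voltage Vov = Vgs - Vt = 2.8 - 0.7 = 2.1 V
Step 2: W/L = 69/10 = 6.9
Step 3: Id = 0.5 * 862 * 2.035e-07 * 6.9 * 2.1^2
Step 4: Id = 2.67e-03 A

2.67e-03


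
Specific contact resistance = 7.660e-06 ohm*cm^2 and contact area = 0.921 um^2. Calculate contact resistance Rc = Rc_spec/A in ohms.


Step 1: Convert area to cm^2: 0.921 um^2 = 9.2100e-09 cm^2
Step 2: Rc = Rc_spec / A = 7.660e-06 / 9.2100e-09
Step 3: Rc = 8.32e+02 ohms

8.32e+02


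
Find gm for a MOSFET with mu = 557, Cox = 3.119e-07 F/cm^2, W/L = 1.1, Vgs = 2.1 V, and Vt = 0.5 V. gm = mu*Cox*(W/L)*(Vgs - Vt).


Step 1: Vov = Vgs - Vt = 2.1 - 0.5 = 1.6 V
Step 2: gm = mu * Cox * (W/L) * Vov
Step 3: gm = 557 * 3.119e-07 * 1.1 * 1.6 = 3.06e-04 S

3.06e-04


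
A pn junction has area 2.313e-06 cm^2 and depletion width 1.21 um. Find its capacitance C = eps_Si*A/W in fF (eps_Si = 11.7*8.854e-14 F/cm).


Step 1: eps_Si = 11.7 * 8.854e-14 = 1.035918e-12 F/cm
Step 2: W in cm = 1.21 * 1e-4 = 1.21e-04 cm
Step 3: C = 1.035918e-12 * 2.313e-06 / 1.21e-04 = 1.980230e-14 F
Step 4: C = 19.8 fF

19.8


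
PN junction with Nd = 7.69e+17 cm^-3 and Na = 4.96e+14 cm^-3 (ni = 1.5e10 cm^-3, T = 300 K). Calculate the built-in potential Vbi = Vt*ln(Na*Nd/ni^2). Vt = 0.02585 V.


Step 1: Compute Na*Nd/ni^2 = 4.96e+14 * 7.69e+17 / (1.5e10)^2 = 1.6952e+12
Step 2: ln(1.6952e+12) = 28.1588
Step 3: Vbi = 0.02585 * 28.1588 = 0.728 V

0.728


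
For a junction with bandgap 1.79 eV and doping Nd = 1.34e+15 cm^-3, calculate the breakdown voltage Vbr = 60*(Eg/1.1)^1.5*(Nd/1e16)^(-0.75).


Step 1: Eg/1.1 = 1.79/1.1 = 1.627273
Step 2: (Eg/1.1)^1.5 = 1.627273^1.5 = 2.075824
Step 3: (Nd/1e16)^(-0.75) = (0.134)^(-0.75) = 4.515142
Step 4: Vbr = 60 * 2.075824 * 4.515142 = 562.4 V

562.4


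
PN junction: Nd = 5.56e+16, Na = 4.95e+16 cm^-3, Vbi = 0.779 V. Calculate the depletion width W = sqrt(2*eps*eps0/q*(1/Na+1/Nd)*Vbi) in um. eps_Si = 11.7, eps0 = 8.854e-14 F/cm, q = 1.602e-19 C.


Step 1: 1/Na + 1/Nd = 1/4.95e+16 + 1/5.56e+16 = 3.81876e-17
Step 2: 2*eps*eps0/q = 2*11.7*8.854e-14/1.602e-19 = 1.293281e+07
Step 3: W^2 = 1.293281e+07 * 3.81876e-17 * 0.779 = 3.84727e-10
Step 4: W = sqrt(3.84727e-10) = 1.961e-05 cm = 0.1961 um

0.1961


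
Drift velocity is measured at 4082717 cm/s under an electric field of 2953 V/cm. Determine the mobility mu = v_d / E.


Step 1: mu = v_d / E
Step 2: mu = 4082717 / 2953
Step 3: mu = 1382.57 cm^2/(V*s)

1382.57


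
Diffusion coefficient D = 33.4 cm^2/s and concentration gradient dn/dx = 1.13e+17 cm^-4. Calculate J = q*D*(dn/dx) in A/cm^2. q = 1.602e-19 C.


Step 1: J = q * D * (dn/dx)
Step 2: J = 1.602e-19 * 33.4 * 1.13e+17
Step 3: J = 6.05e-01 A/cm^2

6.05e-01


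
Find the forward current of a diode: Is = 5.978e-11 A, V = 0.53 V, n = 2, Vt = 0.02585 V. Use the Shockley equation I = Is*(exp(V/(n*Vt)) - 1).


Step 1: V/(n*Vt) = 0.53/(2*0.02585) = 10.2515
Step 2: exp(10.2515) = 2.8325e+04
Step 3: I = 5.978e-11 * (2.8325e+04 - 1) = 1.69e-06 A

1.69e-06


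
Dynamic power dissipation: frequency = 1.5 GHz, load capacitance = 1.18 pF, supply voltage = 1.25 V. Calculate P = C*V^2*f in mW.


Step 1: V^2 = 1.25^2 = 1.5625 V^2
Step 2: P = C*V^2*f = 1.18e-12 F * 1.5625 * 1.5e9 Hz
Step 3: P = 2.765625e-03 W
Step 4: P = 2.766 mW

2.766


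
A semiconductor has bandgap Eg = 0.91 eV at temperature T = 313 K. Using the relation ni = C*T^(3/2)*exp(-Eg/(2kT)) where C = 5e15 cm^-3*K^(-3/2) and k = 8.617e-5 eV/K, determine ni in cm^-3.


Step 1: Compute kT = 8.617e-5 * 313 = 0.02697121 eV
Step 2: Exponent = -Eg/(2kT) = -0.91/(2*0.02697121) = -16.86984
Step 3: T^(3/2) = 313^1.5 = 5537.54
Step 4: ni = 5e15 * 5537.54 * exp(-16.86984) = 1.31e+12 cm^-3

1.31e+12


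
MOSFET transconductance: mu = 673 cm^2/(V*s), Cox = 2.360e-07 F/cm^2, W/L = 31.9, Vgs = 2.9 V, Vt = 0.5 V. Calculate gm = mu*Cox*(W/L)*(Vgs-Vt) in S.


Step 1: Vov = Vgs - Vt = 2.9 - 0.5 = 2.4 V
Step 2: gm = mu * Cox * (W/L) * Vov
Step 3: gm = 673 * 2.360e-07 * 31.9 * 2.4 = 1.22e-02 S

1.22e-02


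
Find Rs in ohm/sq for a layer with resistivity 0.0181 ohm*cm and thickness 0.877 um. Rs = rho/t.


Step 1: Convert thickness to cm: t = 0.877 um = 8.7700e-05 cm
Step 2: Rs = rho / t = 0.0181 / 8.7700e-05
Step 3: Rs = 206.4 ohm/sq

206.4


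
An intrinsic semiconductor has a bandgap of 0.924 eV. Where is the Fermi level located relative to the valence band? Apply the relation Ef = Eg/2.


Step 1: For an intrinsic semiconductor, the Fermi level sits at midgap.
Step 2: Ef = Eg / 2 = 0.924 / 2 = 0.462 eV

0.462


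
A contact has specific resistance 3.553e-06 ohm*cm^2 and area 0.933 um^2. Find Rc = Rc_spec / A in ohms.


Step 1: Convert area to cm^2: 0.933 um^2 = 9.3300e-09 cm^2
Step 2: Rc = Rc_spec / A = 3.553e-06 / 9.3300e-09
Step 3: Rc = 3.81e+02 ohms

3.81e+02


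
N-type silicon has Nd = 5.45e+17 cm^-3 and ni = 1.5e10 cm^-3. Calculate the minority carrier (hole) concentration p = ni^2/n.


Step 1: Since Nd >> ni, n ≈ Nd = 5.45e+17 cm^-3
Step 2: p = ni^2 / n = (1.5e10)^2 / 5.45e+17
Step 3: p = 2.25e20 / 5.45e+17 = 4.13e+02 cm^-3

4.13e+02


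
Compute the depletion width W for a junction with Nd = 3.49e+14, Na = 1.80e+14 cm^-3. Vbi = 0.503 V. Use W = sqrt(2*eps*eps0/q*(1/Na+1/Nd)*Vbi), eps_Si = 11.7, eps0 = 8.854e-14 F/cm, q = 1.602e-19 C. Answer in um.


Step 1: 1/Na + 1/Nd = 1/1.80e+14 + 1/3.49e+14 = 8.42089e-15
Step 2: 2*eps*eps0/q = 2*11.7*8.854e-14/1.602e-19 = 1.293281e+07
Step 3: W^2 = 1.293281e+07 * 8.42089e-15 * 0.503 = 5.47796e-08
Step 4: W = sqrt(5.47796e-08) = 2.341e-04 cm = 2.341 um

2.341


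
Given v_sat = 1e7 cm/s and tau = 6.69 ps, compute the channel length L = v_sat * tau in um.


Step 1: tau in seconds = 6.69 ps * 1e-12 = 6.6900e-12 s
Step 2: L = v_sat * tau = 1e7 * 6.6900e-12 = 6.6900e-05 cm
Step 3: L in um = 6.6900e-05 * 1e4 = 0.669 um

0.669


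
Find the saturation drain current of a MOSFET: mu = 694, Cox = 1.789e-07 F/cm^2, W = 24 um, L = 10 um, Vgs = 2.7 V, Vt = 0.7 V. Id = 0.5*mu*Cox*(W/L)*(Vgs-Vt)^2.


Step 1: Overdrive voltage Vov = Vgs - Vt = 2.7 - 0.7 = 2.0 V
Step 2: W/L = 24/10 = 2.4
Step 3: Id = 0.5 * 694 * 1.789e-07 * 2.4 * 2.0^2
Step 4: Id = 5.96e-04 A

5.96e-04


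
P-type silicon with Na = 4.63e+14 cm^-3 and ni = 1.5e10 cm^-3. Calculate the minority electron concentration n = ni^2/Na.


Step 1: Majority hole concentration p ≈ Na = 4.63e+14 cm^-3
Step 2: n = ni^2 / Na = (1.5e10)^2 / 4.63e+14
Step 3: n = 4.86e+05 cm^-3

4.86e+05


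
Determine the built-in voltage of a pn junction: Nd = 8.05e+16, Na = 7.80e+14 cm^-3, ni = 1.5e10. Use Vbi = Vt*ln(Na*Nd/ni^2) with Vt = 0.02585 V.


Step 1: Compute Na*Nd/ni^2 = 7.80e+14 * 8.05e+16 / (1.5e10)^2 = 2.7907e+11
Step 2: ln(2.7907e+11) = 26.3547
Step 3: Vbi = 0.02585 * 26.3547 = 0.681 V

0.681


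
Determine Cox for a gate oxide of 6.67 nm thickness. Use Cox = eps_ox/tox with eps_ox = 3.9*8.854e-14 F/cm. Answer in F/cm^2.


Step 1: eps_ox = 3.9 * 8.854e-14 = 3.45306e-13 F/cm
Step 2: tox in cm = 6.67 nm * 1e-7 = 6.6700e-07 cm
Step 3: Cox = 3.45306e-13 / 6.6700e-07 = 5.18e-07 F/cm^2

5.18e-07


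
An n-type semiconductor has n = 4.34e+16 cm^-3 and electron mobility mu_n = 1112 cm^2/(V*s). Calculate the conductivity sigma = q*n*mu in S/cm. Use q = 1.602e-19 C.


Step 1: sigma = q * n * mu
Step 2: sigma = 1.602e-19 * 4.34e+16 * 1112
Step 3: sigma = 7.731e+00 S/cm

7.731e+00


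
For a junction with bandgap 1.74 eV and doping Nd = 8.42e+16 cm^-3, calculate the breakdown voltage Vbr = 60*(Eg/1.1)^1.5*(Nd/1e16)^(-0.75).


Step 1: Eg/1.1 = 1.74/1.1 = 1.581818
Step 2: (Eg/1.1)^1.5 = 1.581818^1.5 = 1.989458
Step 3: (Nd/1e16)^(-0.75) = (8.42)^(-0.75) = 0.202309
Step 4: Vbr = 60 * 1.989458 * 0.202309 = 24.1 V

24.1


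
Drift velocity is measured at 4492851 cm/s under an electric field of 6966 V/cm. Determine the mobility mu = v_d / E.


Step 1: mu = v_d / E
Step 2: mu = 4492851 / 6966
Step 3: mu = 644.97 cm^2/(V*s)

644.97


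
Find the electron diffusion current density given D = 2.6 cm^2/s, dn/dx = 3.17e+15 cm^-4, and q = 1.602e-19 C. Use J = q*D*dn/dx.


Step 1: J = q * D * (dn/dx)
Step 2: J = 1.602e-19 * 2.6 * 3.17e+15
Step 3: J = 1.32e-03 A/cm^2

1.32e-03


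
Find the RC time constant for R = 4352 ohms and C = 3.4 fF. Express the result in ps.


Step 1: tau = R * C
Step 2: tau = 4352 * 3.4 fF = 4352 * 3.4e-15 F
Step 3: tau = 1.47968e-11 s = 14.7968 ps

14.7968


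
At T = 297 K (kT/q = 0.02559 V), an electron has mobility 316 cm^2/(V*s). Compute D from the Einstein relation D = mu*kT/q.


Step 1: D = mu * (kT/q)
Step 2: D = 316 * 0.02559
Step 3: D = 8.09 cm^2/s

8.09


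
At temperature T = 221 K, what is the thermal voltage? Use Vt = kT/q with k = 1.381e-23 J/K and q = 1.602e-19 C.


Step 1: kT = 1.381e-23 * 221 = 3.05201e-21 J
Step 2: Vt = kT/q = 3.05201e-21 / 1.602e-19
Step 3: Vt = 0.01905 V

0.01905


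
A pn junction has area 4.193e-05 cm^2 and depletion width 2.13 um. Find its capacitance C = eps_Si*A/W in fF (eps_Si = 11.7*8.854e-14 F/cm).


Step 1: eps_Si = 11.7 * 8.854e-14 = 1.035918e-12 F/cm
Step 2: W in cm = 2.13 * 1e-4 = 2.13e-04 cm
Step 3: C = 1.035918e-12 * 4.193e-05 / 2.13e-04 = 2.039251e-13 F
Step 4: C = 203.93 fF

203.93


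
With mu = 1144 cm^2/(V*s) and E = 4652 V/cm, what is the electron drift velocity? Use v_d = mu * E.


Step 1: v_d = mu * E
Step 2: v_d = 1144 * 4652 = 5321888
Step 3: v_d = 5.32e+06 cm/s

5.32e+06


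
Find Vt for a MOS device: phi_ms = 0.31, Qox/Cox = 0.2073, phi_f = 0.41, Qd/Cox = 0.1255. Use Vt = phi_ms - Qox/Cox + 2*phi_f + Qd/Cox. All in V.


Step 1: Vt = phi_ms - Qox/Cox + 2*phi_f + Qd/Cox
Step 2: Vt = 0.31 - 0.2073 + 2*0.41 + 0.1255
Step 3: Vt = 0.31 - 0.2073 + 0.82 + 0.1255
Step 4: Vt = 1.0482 V

1.0482


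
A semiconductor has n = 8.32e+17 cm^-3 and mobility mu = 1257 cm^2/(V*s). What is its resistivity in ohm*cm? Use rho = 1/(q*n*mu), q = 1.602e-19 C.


Step 1: sigma = q * n * mu = 1.602e-19 * 8.32e+17 * 1257 = 1.67541e+02 S/cm
Step 2: rho = 1 / sigma = 1 / 1.67541e+02 = 0.005969 ohm*cm

0.005969


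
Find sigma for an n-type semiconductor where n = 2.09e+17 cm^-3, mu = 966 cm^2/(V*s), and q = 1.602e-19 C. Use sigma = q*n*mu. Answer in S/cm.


Step 1: sigma = q * n * mu
Step 2: sigma = 1.602e-19 * 2.09e+17 * 966
Step 3: sigma = 3.234e+01 S/cm

3.234e+01


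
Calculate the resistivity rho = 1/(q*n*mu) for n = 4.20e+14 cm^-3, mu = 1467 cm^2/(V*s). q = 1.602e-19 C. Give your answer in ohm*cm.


Step 1: sigma = q * n * mu = 1.602e-19 * 4.20e+14 * 1467 = 9.87056e-02 S/cm
Step 2: rho = 1 / sigma = 1 / 9.87056e-02 = 10.13 ohm*cm

10.13


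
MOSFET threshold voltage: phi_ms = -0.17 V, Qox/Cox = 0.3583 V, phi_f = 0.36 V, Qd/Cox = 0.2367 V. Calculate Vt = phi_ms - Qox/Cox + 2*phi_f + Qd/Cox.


Step 1: Vt = phi_ms - Qox/Cox + 2*phi_f + Qd/Cox
Step 2: Vt = -0.17 - 0.3583 + 2*0.36 + 0.2367
Step 3: Vt = -0.17 - 0.3583 + 0.72 + 0.2367
Step 4: Vt = 0.4284 V

0.4284


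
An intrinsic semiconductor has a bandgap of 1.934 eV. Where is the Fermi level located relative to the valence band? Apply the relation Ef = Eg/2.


Step 1: For an intrinsic semiconductor, the Fermi level sits at midgap.
Step 2: Ef = Eg / 2 = 1.934 / 2 = 0.967 eV

0.967


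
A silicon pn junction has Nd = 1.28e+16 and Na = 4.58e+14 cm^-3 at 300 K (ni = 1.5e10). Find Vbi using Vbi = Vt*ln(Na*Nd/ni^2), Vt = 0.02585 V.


Step 1: Compute Na*Nd/ni^2 = 4.58e+14 * 1.28e+16 / (1.5e10)^2 = 2.6055e+10
Step 2: ln(2.6055e+10) = 23.9835
Step 3: Vbi = 0.02585 * 23.9835 = 0.62 V

0.62


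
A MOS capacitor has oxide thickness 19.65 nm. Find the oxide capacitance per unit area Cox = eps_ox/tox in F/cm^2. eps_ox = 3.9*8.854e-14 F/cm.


Step 1: eps_ox = 3.9 * 8.854e-14 = 3.45306e-13 F/cm
Step 2: tox in cm = 19.65 nm * 1e-7 = 1.9650e-06 cm
Step 3: Cox = 3.45306e-13 / 1.9650e-06 = 1.76e-07 F/cm^2

1.76e-07


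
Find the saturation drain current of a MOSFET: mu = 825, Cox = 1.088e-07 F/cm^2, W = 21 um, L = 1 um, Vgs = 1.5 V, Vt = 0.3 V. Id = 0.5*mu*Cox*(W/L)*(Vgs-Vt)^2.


Step 1: Overdrive voltage Vov = Vgs - Vt = 1.5 - 0.3 = 1.2 V
Step 2: W/L = 21/1 = 21
Step 3: Id = 0.5 * 825 * 1.088e-07 * 21 * 1.2^2
Step 4: Id = 1.36e-03 A

1.36e-03


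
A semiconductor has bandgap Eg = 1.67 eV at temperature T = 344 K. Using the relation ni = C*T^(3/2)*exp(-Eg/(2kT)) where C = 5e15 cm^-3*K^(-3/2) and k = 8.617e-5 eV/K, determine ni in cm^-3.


Step 1: Compute kT = 8.617e-5 * 344 = 0.02964248 eV
Step 2: Exponent = -Eg/(2kT) = -1.67/(2*0.02964248) = -28.16903
Step 3: T^(3/2) = 344^1.5 = 6380.25
Step 4: ni = 5e15 * 6380.25 * exp(-28.16903) = 1.86e+07 cm^-3

1.86e+07


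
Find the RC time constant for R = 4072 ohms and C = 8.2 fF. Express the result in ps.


Step 1: tau = R * C
Step 2: tau = 4072 * 8.2 fF = 4072 * 8.2e-15 F
Step 3: tau = 3.33904e-11 s = 33.3904 ps

33.3904


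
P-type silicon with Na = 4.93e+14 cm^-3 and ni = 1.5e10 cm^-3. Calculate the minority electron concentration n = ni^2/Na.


Step 1: Majority hole concentration p ≈ Na = 4.93e+14 cm^-3
Step 2: n = ni^2 / Na = (1.5e10)^2 / 4.93e+14
Step 3: n = 4.56e+05 cm^-3

4.56e+05


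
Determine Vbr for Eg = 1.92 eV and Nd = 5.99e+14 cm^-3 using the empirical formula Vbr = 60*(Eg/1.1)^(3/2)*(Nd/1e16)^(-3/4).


Step 1: Eg/1.1 = 1.92/1.1 = 1.745455
Step 2: (Eg/1.1)^1.5 = 1.745455^1.5 = 2.306020
Step 3: (Nd/1e16)^(-0.75) = (0.0599)^(-0.75) = 8.259046
Step 4: Vbr = 60 * 2.306020 * 8.259046 = 1142.7 V

1142.7


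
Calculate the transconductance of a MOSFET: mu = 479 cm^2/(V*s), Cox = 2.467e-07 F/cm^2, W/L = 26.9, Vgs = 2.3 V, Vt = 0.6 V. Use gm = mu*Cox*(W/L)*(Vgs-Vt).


Step 1: Vov = Vgs - Vt = 2.3 - 0.6 = 1.7 V
Step 2: gm = mu * Cox * (W/L) * Vov
Step 3: gm = 479 * 2.467e-07 * 26.9 * 1.7 = 5.40e-03 S

5.40e-03


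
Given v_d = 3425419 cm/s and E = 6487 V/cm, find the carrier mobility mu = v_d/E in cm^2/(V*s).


Step 1: mu = v_d / E
Step 2: mu = 3425419 / 6487
Step 3: mu = 528.04 cm^2/(V*s)

528.04


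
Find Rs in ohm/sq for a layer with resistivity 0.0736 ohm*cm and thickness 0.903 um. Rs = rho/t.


Step 1: Convert thickness to cm: t = 0.903 um = 9.0300e-05 cm
Step 2: Rs = rho / t = 0.0736 / 9.0300e-05
Step 3: Rs = 815.1 ohm/sq

815.1


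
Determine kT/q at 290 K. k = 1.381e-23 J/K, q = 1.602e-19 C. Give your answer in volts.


Step 1: kT = 1.381e-23 * 290 = 4.0049e-21 J
Step 2: Vt = kT/q = 4.0049e-21 / 1.602e-19
Step 3: Vt = 0.025 V

0.025


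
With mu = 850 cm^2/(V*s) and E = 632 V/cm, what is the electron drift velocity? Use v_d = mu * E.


Step 1: v_d = mu * E
Step 2: v_d = 850 * 632 = 537200
Step 3: v_d = 5.37e+05 cm/s

5.37e+05


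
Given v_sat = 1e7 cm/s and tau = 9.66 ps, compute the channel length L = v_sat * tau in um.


Step 1: tau in seconds = 9.66 ps * 1e-12 = 9.6600e-12 s
Step 2: L = v_sat * tau = 1e7 * 9.6600e-12 = 9.6600e-05 cm
Step 3: L in um = 9.6600e-05 * 1e4 = 0.966 um

0.966


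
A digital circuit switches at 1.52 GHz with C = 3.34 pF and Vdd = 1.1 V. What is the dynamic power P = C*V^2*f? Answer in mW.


Step 1: V^2 = 1.1^2 = 1.21 V^2
Step 2: P = C*V^2*f = 3.34e-12 F * 1.21 * 1.52e9 Hz
Step 3: P = 6.142928e-03 W
Step 4: P = 6.143 mW

6.143


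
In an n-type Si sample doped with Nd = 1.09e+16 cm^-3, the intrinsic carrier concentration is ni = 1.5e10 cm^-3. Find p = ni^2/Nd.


Step 1: Since Nd >> ni, n ≈ Nd = 1.09e+16 cm^-3
Step 2: p = ni^2 / n = (1.5e10)^2 / 1.09e+16
Step 3: p = 2.25e20 / 1.09e+16 = 2.06e+04 cm^-3

2.06e+04


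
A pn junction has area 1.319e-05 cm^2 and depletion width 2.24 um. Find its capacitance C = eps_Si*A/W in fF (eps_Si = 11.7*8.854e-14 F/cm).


Step 1: eps_Si = 11.7 * 8.854e-14 = 1.035918e-12 F/cm
Step 2: W in cm = 2.24 * 1e-4 = 2.24e-04 cm
Step 3: C = 1.035918e-12 * 1.319e-05 / 2.24e-04 = 6.099892e-14 F
Step 4: C = 61.0 fF

61.0


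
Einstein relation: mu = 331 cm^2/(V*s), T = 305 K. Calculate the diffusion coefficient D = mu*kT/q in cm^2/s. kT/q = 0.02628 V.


Step 1: D = mu * (kT/q)
Step 2: D = 331 * 0.02628
Step 3: D = 8.7 cm^2/s

8.7


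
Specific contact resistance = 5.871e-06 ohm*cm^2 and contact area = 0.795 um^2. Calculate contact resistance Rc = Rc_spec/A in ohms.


Step 1: Convert area to cm^2: 0.795 um^2 = 7.9500e-09 cm^2
Step 2: Rc = Rc_spec / A = 5.871e-06 / 7.9500e-09
Step 3: Rc = 7.38e+02 ohms

7.38e+02


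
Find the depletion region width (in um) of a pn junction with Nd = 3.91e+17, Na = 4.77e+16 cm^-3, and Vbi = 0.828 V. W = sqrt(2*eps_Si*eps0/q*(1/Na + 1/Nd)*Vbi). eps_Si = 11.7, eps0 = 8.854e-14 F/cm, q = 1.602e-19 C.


Step 1: 1/Na + 1/Nd = 1/4.77e+16 + 1/3.91e+17 = 2.35219e-17
Step 2: 2*eps*eps0/q = 2*11.7*8.854e-14/1.602e-19 = 1.293281e+07
Step 3: W^2 = 1.293281e+07 * 2.35219e-17 * 0.828 = 2.51881e-10
Step 4: W = sqrt(2.51881e-10) = 1.587e-05 cm = 0.1587 um

0.1587


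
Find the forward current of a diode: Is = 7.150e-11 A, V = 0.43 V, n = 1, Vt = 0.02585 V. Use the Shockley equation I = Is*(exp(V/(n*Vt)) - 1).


Step 1: V/(n*Vt) = 0.43/(1*0.02585) = 16.6344
Step 2: exp(16.6344) = 1.6758e+07
Step 3: I = 7.150e-11 * (1.6758e+07 - 1) = 1.20e-03 A

1.20e-03


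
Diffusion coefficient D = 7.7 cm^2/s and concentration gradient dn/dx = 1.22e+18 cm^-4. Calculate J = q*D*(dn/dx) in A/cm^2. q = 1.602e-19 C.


Step 1: J = q * D * (dn/dx)
Step 2: J = 1.602e-19 * 7.7 * 1.22e+18
Step 3: J = 1.50e+00 A/cm^2

1.50e+00


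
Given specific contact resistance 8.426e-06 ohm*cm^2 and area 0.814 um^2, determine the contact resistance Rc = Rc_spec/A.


Step 1: Convert area to cm^2: 0.814 um^2 = 8.1400e-09 cm^2
Step 2: Rc = Rc_spec / A = 8.426e-06 / 8.1400e-09
Step 3: Rc = 1.04e+03 ohms

1.04e+03


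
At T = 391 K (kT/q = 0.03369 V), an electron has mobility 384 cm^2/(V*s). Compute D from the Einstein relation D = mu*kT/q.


Step 1: D = mu * (kT/q)
Step 2: D = 384 * 0.03369
Step 3: D = 12.94 cm^2/s

12.94


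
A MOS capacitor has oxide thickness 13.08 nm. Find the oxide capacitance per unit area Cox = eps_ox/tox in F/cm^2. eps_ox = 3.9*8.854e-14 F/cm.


Step 1: eps_ox = 3.9 * 8.854e-14 = 3.45306e-13 F/cm
Step 2: tox in cm = 13.08 nm * 1e-7 = 1.3080e-06 cm
Step 3: Cox = 3.45306e-13 / 1.3080e-06 = 2.64e-07 F/cm^2

2.64e-07


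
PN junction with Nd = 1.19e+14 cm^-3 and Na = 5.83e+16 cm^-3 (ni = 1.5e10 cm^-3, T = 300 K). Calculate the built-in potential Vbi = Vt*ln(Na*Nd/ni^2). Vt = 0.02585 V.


Step 1: Compute Na*Nd/ni^2 = 5.83e+16 * 1.19e+14 / (1.5e10)^2 = 3.0834e+10
Step 2: ln(3.0834e+10) = 24.1519
Step 3: Vbi = 0.02585 * 24.1519 = 0.624 V

0.624


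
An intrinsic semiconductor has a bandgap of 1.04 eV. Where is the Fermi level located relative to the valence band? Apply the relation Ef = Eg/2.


Step 1: For an intrinsic semiconductor, the Fermi level sits at midgap.
Step 2: Ef = Eg / 2 = 1.04 / 2 = 0.52 eV

0.52


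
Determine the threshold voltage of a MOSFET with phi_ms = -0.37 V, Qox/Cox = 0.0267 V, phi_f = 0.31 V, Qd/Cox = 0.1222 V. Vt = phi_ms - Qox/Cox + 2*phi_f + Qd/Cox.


Step 1: Vt = phi_ms - Qox/Cox + 2*phi_f + Qd/Cox
Step 2: Vt = -0.37 - 0.0267 + 2*0.31 + 0.1222
Step 3: Vt = -0.37 - 0.0267 + 0.62 + 0.1222
Step 4: Vt = 0.3455 V

0.3455


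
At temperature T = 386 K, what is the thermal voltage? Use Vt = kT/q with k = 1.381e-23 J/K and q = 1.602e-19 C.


Step 1: kT = 1.381e-23 * 386 = 5.33066e-21 J
Step 2: Vt = kT/q = 5.33066e-21 / 1.602e-19
Step 3: Vt = 0.03328 V

0.03328


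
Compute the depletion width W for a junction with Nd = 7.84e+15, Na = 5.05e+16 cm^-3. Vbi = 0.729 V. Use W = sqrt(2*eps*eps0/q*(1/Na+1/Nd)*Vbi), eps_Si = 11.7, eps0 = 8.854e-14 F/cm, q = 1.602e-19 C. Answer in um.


Step 1: 1/Na + 1/Nd = 1/5.05e+16 + 1/7.84e+15 = 1.47353e-16
Step 2: 2*eps*eps0/q = 2*11.7*8.854e-14/1.602e-19 = 1.293281e+07
Step 3: W^2 = 1.293281e+07 * 1.47353e-16 * 0.729 = 1.38925e-09
Step 4: W = sqrt(1.38925e-09) = 3.727e-05 cm = 0.3727 um

0.3727


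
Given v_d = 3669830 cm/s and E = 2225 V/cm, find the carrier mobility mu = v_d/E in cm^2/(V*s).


Step 1: mu = v_d / E
Step 2: mu = 3669830 / 2225
Step 3: mu = 1649.36 cm^2/(V*s)

1649.36


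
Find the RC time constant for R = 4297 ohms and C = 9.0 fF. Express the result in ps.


Step 1: tau = R * C
Step 2: tau = 4297 * 9.0 fF = 4297 * 9.0e-15 F
Step 3: tau = 3.8673e-11 s = 38.673 ps

38.673


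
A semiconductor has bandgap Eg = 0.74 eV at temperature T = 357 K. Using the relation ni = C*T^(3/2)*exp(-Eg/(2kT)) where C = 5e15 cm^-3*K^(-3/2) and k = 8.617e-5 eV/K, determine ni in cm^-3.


Step 1: Compute kT = 8.617e-5 * 357 = 0.03076269 eV
Step 2: Exponent = -Eg/(2kT) = -0.74/(2*0.03076269) = -12.02756
Step 3: T^(3/2) = 357^1.5 = 6745.32
Step 4: ni = 5e15 * 6745.32 * exp(-12.02756) = 2.02e+14 cm^-3

2.02e+14


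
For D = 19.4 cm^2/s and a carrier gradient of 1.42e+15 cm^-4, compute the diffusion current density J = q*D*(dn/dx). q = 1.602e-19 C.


Step 1: J = q * D * (dn/dx)
Step 2: J = 1.602e-19 * 19.4 * 1.42e+15
Step 3: J = 4.41e-03 A/cm^2

4.41e-03


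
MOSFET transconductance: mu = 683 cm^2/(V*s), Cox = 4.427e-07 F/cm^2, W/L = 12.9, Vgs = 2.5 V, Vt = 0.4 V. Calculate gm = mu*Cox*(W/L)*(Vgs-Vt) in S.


Step 1: Vov = Vgs - Vt = 2.5 - 0.4 = 2.1 V
Step 2: gm = mu * Cox * (W/L) * Vov
Step 3: gm = 683 * 4.427e-07 * 12.9 * 2.1 = 8.19e-03 S

8.19e-03


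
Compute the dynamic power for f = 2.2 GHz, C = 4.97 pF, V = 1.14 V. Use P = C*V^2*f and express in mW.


Step 1: V^2 = 1.14^2 = 1.2996 V^2
Step 2: P = C*V^2*f = 4.97e-12 F * 1.2996 * 2.2e9 Hz
Step 3: P = 1.42098264e-02 W
Step 4: P = 14.21 mW

14.21


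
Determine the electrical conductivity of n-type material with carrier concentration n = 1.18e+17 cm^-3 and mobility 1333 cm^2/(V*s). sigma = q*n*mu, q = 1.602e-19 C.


Step 1: sigma = q * n * mu
Step 2: sigma = 1.602e-19 * 1.18e+17 * 1333
Step 3: sigma = 2.520e+01 S/cm

2.520e+01


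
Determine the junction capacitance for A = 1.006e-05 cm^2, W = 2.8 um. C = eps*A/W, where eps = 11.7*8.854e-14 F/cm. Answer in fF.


Step 1: eps_Si = 11.7 * 8.854e-14 = 1.035918e-12 F/cm
Step 2: W in cm = 2.8 * 1e-4 = 2.80e-04 cm
Step 3: C = 1.035918e-12 * 1.006e-05 / 2.80e-04 = 3.721905e-14 F
Step 4: C = 37.22 fF

37.22


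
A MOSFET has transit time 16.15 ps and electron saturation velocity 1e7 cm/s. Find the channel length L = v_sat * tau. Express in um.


Step 1: tau in seconds = 16.15 ps * 1e-12 = 1.6150e-11 s
Step 2: L = v_sat * tau = 1e7 * 1.6150e-11 = 1.6150e-04 cm
Step 3: L in um = 1.6150e-04 * 1e4 = 1.615 um

1.615


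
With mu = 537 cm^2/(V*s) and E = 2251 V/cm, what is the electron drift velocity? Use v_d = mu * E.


Step 1: v_d = mu * E
Step 2: v_d = 537 * 2251 = 1208787
Step 3: v_d = 1.21e+06 cm/s

1.21e+06


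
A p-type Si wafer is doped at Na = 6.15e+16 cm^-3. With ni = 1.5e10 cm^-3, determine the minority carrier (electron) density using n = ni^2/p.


Step 1: Majority hole concentration p ≈ Na = 6.15e+16 cm^-3
Step 2: n = ni^2 / Na = (1.5e10)^2 / 6.15e+16
Step 3: n = 3.66e+03 cm^-3

3.66e+03


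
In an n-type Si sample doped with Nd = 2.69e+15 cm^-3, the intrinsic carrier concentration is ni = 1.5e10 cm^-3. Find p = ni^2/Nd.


Step 1: Since Nd >> ni, n ≈ Nd = 2.69e+15 cm^-3
Step 2: p = ni^2 / n = (1.5e10)^2 / 2.69e+15
Step 3: p = 2.25e20 / 2.69e+15 = 8.36e+04 cm^-3

8.36e+04


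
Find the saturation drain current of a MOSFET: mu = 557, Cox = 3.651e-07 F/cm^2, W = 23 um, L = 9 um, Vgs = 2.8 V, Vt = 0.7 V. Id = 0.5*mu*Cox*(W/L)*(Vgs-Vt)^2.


Step 1: Overdrive voltage Vov = Vgs - Vt = 2.8 - 0.7 = 2.1 V
Step 2: W/L = 23/9 = 2.55556
Step 3: Id = 0.5 * 557 * 3.651e-07 * 2.55556 * 2.1^2
Step 4: Id = 1.15e-03 A

1.15e-03


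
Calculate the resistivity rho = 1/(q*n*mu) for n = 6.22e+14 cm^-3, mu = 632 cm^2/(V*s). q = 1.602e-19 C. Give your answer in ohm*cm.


Step 1: sigma = q * n * mu = 1.602e-19 * 6.22e+14 * 632 = 6.29753e-02 S/cm
Step 2: rho = 1 / sigma = 1 / 6.29753e-02 = 15.88 ohm*cm

15.88


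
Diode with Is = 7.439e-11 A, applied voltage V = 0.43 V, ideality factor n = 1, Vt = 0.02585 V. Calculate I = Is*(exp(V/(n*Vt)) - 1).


Step 1: V/(n*Vt) = 0.43/(1*0.02585) = 16.6344
Step 2: exp(16.6344) = 1.6758e+07
Step 3: I = 7.439e-11 * (1.6758e+07 - 1) = 1.25e-03 A

1.25e-03


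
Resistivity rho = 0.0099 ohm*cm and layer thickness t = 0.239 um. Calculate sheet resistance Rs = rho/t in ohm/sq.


Step 1: Convert thickness to cm: t = 0.239 um = 2.3900e-05 cm
Step 2: Rs = rho / t = 0.0099 / 2.3900e-05
Step 3: Rs = 414.2 ohm/sq

414.2


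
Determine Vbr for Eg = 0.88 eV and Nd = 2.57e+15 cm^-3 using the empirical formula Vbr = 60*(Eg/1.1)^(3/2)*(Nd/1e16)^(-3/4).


Step 1: Eg/1.1 = 0.88/1.1 = 0.800000
Step 2: (Eg/1.1)^1.5 = 0.800000^1.5 = 0.715542
Step 3: (Nd/1e16)^(-0.75) = (0.257)^(-0.75) = 2.770449
Step 4: Vbr = 60 * 0.715542 * 2.770449 = 118.9 V

118.9


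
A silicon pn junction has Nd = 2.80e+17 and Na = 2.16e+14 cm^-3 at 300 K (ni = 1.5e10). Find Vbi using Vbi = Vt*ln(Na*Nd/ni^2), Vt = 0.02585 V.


Step 1: Compute Na*Nd/ni^2 = 2.16e+14 * 2.80e+17 / (1.5e10)^2 = 2.6880e+11
Step 2: ln(2.6880e+11) = 26.3172
Step 3: Vbi = 0.02585 * 26.3172 = 0.68 V

0.68


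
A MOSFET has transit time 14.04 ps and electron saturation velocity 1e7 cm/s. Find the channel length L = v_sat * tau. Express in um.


Step 1: tau in seconds = 14.04 ps * 1e-12 = 1.4040e-11 s
Step 2: L = v_sat * tau = 1e7 * 1.4040e-11 = 1.4040e-04 cm
Step 3: L in um = 1.4040e-04 * 1e4 = 1.404 um

1.404
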